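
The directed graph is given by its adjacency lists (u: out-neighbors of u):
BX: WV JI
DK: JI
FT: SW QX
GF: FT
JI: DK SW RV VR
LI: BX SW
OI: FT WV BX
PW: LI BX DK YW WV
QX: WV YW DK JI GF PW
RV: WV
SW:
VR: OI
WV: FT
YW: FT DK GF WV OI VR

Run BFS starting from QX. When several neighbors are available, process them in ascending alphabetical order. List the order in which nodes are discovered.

QX DK GF JI PW WV YW FT RV SW VR BX LI OI

Visit QX; enqueue DK, GF, JI, PW, WV, YW → queue [DK, GF, JI, PW, WV, YW]
Visit DK → queue [GF, JI, PW, WV, YW]
Visit GF; enqueue FT → queue [JI, PW, WV, YW, FT]
Visit JI; enqueue RV, SW, VR → queue [PW, WV, YW, FT, RV, SW, VR]
Visit PW; enqueue BX, LI → queue [WV, YW, FT, RV, SW, VR, BX, LI]
Visit WV → queue [YW, FT, RV, SW, VR, BX, LI]
Visit YW; enqueue OI → queue [FT, RV, SW, VR, BX, LI, OI]
Visit FT → queue [RV, SW, VR, BX, LI, OI]
Visit RV → queue [SW, VR, BX, LI, OI]
Visit SW → queue [VR, BX, LI, OI]
Visit VR → queue [BX, LI, OI]
Visit BX → queue [LI, OI]
Visit LI → queue [OI]
Visit OI → queue []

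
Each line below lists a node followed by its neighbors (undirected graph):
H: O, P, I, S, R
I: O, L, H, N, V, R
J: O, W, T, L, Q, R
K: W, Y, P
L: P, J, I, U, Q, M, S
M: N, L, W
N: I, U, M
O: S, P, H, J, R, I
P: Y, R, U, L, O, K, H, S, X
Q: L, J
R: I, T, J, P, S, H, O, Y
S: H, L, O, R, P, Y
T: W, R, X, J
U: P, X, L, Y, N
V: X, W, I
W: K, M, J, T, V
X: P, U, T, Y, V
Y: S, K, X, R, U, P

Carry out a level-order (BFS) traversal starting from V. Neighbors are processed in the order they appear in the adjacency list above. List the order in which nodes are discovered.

Visit V; enqueue X, W, I → queue [X, W, I]
Visit X; enqueue P, U, T, Y → queue [W, I, P, U, T, Y]
Visit W; enqueue K, M, J → queue [I, P, U, T, Y, K, M, J]
Visit I; enqueue O, L, H, N, R → queue [P, U, T, Y, K, M, J, O, L, H, N, R]
Visit P; enqueue S → queue [U, T, Y, K, M, J, O, L, H, N, R, S]
Visit U → queue [T, Y, K, M, J, O, L, H, N, R, S]
Visit T → queue [Y, K, M, J, O, L, H, N, R, S]
Visit Y → queue [K, M, J, O, L, H, N, R, S]
Visit K → queue [M, J, O, L, H, N, R, S]
Visit M → queue [J, O, L, H, N, R, S]
Visit J; enqueue Q → queue [O, L, H, N, R, S, Q]
Visit O → queue [L, H, N, R, S, Q]
Visit L → queue [H, N, R, S, Q]
Visit H → queue [N, R, S, Q]
Visit N → queue [R, S, Q]
Visit R → queue [S, Q]
Visit S → queue [Q]
Visit Q → queue []

V -> X -> W -> I -> P -> U -> T -> Y -> K -> M -> J -> O -> L -> H -> N -> R -> S -> Q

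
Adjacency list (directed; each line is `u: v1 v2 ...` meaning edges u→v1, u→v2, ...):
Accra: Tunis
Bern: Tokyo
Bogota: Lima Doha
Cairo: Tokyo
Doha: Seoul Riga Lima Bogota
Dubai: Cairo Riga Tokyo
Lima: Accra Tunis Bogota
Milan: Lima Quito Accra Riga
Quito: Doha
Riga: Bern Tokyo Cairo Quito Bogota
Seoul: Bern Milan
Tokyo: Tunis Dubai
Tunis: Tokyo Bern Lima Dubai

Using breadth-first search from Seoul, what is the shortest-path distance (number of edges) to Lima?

Level 0: Seoul
Level 1: Bern, Milan
Level 2: Accra, Lima, Quito, Riga, Tokyo
Level 3: Bogota, Cairo, Doha, Dubai, Tunis
Lima first appears at level 2.

2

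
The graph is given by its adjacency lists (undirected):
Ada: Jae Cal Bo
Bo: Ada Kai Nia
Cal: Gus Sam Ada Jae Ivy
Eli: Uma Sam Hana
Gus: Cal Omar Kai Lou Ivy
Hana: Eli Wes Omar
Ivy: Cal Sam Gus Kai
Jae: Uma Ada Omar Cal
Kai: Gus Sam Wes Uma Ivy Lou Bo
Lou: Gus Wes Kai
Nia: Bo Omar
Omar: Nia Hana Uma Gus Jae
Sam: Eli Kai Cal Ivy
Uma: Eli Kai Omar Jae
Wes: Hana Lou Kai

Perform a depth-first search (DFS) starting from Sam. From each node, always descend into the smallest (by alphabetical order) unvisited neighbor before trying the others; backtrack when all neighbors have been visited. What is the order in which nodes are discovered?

Sam, Cal, Ada, Bo, Kai, Gus, Ivy, Lou, Wes, Hana, Eli, Uma, Jae, Omar, Nia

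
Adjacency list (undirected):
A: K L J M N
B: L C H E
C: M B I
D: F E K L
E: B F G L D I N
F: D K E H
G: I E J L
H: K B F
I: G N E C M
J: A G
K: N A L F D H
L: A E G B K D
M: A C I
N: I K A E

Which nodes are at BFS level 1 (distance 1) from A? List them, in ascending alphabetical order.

J, K, L, M, N

Level 0: A
Level 1: J, K, L, M, N
Level 2: B, C, D, E, F, G, H, I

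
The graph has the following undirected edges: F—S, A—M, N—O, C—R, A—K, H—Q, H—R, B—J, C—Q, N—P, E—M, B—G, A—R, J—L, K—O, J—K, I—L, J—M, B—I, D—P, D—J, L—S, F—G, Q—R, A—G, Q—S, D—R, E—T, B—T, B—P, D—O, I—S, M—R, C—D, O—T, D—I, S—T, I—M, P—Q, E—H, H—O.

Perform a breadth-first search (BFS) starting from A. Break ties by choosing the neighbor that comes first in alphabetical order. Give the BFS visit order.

A G K M R B F J O E I C D H Q P T S L N

Visit A; enqueue G, K, M, R → queue [G, K, M, R]
Visit G; enqueue B, F → queue [K, M, R, B, F]
Visit K; enqueue J, O → queue [M, R, B, F, J, O]
Visit M; enqueue E, I → queue [R, B, F, J, O, E, I]
Visit R; enqueue C, D, H, Q → queue [B, F, J, O, E, I, C, D, H, Q]
Visit B; enqueue P, T → queue [F, J, O, E, I, C, D, H, Q, P, T]
Visit F; enqueue S → queue [J, O, E, I, C, D, H, Q, P, T, S]
Visit J; enqueue L → queue [O, E, I, C, D, H, Q, P, T, S, L]
Visit O; enqueue N → queue [E, I, C, D, H, Q, P, T, S, L, N]
Visit E → queue [I, C, D, H, Q, P, T, S, L, N]
Visit I → queue [C, D, H, Q, P, T, S, L, N]
Visit C → queue [D, H, Q, P, T, S, L, N]
Visit D → queue [H, Q, P, T, S, L, N]
Visit H → queue [Q, P, T, S, L, N]
Visit Q → queue [P, T, S, L, N]
Visit P → queue [T, S, L, N]
Visit T → queue [S, L, N]
Visit S → queue [L, N]
Visit L → queue [N]
Visit N → queue []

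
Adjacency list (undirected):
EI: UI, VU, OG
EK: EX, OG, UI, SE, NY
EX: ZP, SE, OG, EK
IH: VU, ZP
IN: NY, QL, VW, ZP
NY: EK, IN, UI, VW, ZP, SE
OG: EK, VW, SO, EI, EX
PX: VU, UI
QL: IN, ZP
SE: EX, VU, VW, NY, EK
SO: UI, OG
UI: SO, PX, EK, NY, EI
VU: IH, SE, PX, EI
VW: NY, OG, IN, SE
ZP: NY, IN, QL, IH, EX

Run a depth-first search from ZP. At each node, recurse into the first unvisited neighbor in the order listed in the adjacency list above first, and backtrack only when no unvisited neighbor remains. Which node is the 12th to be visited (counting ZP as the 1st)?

VW

Visit ZP
ZP → NY
NY → EK
EK → EX
EX → SE
SE → VU
VU → IH
VU → PX
PX → UI
UI → SO
SO → OG
OG → VW
VW → IN
IN → QL
OG → EI

Visit order: ZP, NY, EK, EX, SE, VU, IH, PX, UI, SO, OG, VW, IN, QL, EI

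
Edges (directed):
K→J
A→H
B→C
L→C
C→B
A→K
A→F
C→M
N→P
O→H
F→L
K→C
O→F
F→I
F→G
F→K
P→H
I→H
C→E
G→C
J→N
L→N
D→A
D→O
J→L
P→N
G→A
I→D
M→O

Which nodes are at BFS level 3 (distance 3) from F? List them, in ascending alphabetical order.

Level 0: F
Level 1: G, I, K, L
Level 2: A, C, D, H, J, N
Level 3: B, E, M, O, P

B, E, M, O, P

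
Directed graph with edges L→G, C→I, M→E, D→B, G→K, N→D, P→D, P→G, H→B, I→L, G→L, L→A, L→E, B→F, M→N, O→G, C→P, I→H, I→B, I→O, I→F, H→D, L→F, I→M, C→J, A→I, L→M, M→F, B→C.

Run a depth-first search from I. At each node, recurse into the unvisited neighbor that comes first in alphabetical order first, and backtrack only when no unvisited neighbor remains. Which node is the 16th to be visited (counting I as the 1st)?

O

Visit I
I → B
B → C
C → J
C → P
P → D
P → G
G → K
G → L
L → A
L → E
L → F
L → M
M → N
I → H
I → O

Visit order: I, B, C, J, P, D, G, K, L, A, E, F, M, N, H, O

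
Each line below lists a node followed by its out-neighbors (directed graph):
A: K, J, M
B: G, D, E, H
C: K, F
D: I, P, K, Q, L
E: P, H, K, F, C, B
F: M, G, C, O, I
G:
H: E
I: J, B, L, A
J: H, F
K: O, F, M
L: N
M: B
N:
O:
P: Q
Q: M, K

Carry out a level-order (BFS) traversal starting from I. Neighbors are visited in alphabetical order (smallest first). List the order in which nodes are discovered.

Visit I; enqueue A, B, J, L → queue [A, B, J, L]
Visit A; enqueue K, M → queue [B, J, L, K, M]
Visit B; enqueue D, E, G, H → queue [J, L, K, M, D, E, G, H]
Visit J; enqueue F → queue [L, K, M, D, E, G, H, F]
Visit L; enqueue N → queue [K, M, D, E, G, H, F, N]
Visit K; enqueue O → queue [M, D, E, G, H, F, N, O]
Visit M → queue [D, E, G, H, F, N, O]
Visit D; enqueue P, Q → queue [E, G, H, F, N, O, P, Q]
Visit E; enqueue C → queue [G, H, F, N, O, P, Q, C]
Visit G → queue [H, F, N, O, P, Q, C]
Visit H → queue [F, N, O, P, Q, C]
Visit F → queue [N, O, P, Q, C]
Visit N → queue [O, P, Q, C]
Visit O → queue [P, Q, C]
Visit P → queue [Q, C]
Visit Q → queue [C]
Visit C → queue []

I → A → B → J → L → K → M → D → E → G → H → F → N → O → P → Q → C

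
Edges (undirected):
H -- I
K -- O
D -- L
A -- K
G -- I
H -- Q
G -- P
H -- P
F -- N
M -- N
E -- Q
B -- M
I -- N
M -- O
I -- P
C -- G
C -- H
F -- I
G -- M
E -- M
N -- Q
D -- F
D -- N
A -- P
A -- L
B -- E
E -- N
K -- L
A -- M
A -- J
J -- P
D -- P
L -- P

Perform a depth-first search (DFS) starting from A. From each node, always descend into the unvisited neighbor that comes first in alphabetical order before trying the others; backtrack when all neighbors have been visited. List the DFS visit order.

Visit A
A → J
J → P
P → D
D → F
F → I
I → G
G → C
C → H
H → Q
Q → E
E → B
B → M
M → N
M → O
O → K
K → L

A J P D F I G C H Q E B M N O K L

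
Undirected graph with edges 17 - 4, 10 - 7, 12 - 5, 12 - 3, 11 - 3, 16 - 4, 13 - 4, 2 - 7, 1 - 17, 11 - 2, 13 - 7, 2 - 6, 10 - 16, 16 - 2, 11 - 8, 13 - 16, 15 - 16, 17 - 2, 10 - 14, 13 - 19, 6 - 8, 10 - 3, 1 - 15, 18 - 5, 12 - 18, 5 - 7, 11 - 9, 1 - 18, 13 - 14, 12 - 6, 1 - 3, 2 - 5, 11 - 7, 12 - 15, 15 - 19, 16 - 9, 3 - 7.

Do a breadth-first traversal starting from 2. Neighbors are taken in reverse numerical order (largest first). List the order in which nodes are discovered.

Visit 2; enqueue 17, 16, 11, 7, 6, 5 → queue [17, 16, 11, 7, 6, 5]
Visit 17; enqueue 4, 1 → queue [16, 11, 7, 6, 5, 4, 1]
Visit 16; enqueue 15, 13, 10, 9 → queue [11, 7, 6, 5, 4, 1, 15, 13, 10, 9]
Visit 11; enqueue 8, 3 → queue [7, 6, 5, 4, 1, 15, 13, 10, 9, 8, 3]
Visit 7 → queue [6, 5, 4, 1, 15, 13, 10, 9, 8, 3]
Visit 6; enqueue 12 → queue [5, 4, 1, 15, 13, 10, 9, 8, 3, 12]
Visit 5; enqueue 18 → queue [4, 1, 15, 13, 10, 9, 8, 3, 12, 18]
Visit 4 → queue [1, 15, 13, 10, 9, 8, 3, 12, 18]
Visit 1 → queue [15, 13, 10, 9, 8, 3, 12, 18]
Visit 15; enqueue 19 → queue [13, 10, 9, 8, 3, 12, 18, 19]
Visit 13; enqueue 14 → queue [10, 9, 8, 3, 12, 18, 19, 14]
Visit 10 → queue [9, 8, 3, 12, 18, 19, 14]
Visit 9 → queue [8, 3, 12, 18, 19, 14]
Visit 8 → queue [3, 12, 18, 19, 14]
Visit 3 → queue [12, 18, 19, 14]
Visit 12 → queue [18, 19, 14]
Visit 18 → queue [19, 14]
Visit 19 → queue [14]
Visit 14 → queue []

2 → 17 → 16 → 11 → 7 → 6 → 5 → 4 → 1 → 15 → 13 → 10 → 9 → 8 → 3 → 12 → 18 → 19 → 14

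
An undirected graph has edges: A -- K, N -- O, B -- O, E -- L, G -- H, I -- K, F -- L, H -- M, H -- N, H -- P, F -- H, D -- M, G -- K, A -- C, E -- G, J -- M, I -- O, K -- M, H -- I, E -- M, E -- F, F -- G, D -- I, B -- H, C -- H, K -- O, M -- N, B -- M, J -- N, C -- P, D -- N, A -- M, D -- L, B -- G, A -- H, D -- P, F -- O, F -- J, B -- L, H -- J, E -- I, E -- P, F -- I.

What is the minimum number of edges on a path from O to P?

3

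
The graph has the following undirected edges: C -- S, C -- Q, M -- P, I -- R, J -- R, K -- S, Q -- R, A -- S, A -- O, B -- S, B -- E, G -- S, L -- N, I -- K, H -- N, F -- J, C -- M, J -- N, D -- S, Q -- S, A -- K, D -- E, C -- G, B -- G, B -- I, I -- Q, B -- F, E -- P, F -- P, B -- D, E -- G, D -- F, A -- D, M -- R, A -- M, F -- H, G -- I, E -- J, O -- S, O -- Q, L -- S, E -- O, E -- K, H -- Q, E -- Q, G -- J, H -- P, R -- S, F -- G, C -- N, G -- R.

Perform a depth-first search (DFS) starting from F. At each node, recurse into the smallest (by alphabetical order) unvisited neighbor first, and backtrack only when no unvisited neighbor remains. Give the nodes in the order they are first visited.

F -> B -> D -> A -> K -> E -> G -> C -> M -> P -> H -> N -> J -> R -> I -> Q -> O -> S -> L

Visit F
F → B
B → D
D → A
A → K
K → E
E → G
G → C
C → M
M → P
P → H
H → N
N → J
J → R
R → I
I → Q
Q → O
O → S
S → L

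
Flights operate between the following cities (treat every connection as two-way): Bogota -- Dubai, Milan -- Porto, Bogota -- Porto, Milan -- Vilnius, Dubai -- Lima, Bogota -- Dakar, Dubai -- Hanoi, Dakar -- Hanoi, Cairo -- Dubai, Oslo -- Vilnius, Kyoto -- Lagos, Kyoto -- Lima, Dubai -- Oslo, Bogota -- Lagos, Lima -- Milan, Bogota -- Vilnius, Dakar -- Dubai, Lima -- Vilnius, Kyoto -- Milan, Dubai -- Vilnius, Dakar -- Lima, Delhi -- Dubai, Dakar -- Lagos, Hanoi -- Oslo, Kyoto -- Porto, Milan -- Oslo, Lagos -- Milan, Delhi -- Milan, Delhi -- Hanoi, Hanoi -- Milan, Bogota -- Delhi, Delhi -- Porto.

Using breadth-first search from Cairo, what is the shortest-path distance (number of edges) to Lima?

Level 0: Cairo
Level 1: Dubai
Level 2: Bogota, Dakar, Delhi, Hanoi, Lima, Oslo, Vilnius
Level 3: Kyoto, Lagos, Milan, Porto
Lima first appears at level 2.

2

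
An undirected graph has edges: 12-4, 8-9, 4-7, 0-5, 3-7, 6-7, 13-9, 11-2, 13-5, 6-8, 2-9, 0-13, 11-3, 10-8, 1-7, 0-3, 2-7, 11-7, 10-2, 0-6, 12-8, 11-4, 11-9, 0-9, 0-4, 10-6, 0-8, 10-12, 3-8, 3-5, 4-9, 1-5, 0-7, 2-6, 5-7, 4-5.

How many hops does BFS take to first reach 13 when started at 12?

3

Level 0: 12
Level 1: 4, 8, 10
Level 2: 0, 2, 3, 5, 6, 7, 9, 11
Level 3: 1, 13
13 first appears at level 3.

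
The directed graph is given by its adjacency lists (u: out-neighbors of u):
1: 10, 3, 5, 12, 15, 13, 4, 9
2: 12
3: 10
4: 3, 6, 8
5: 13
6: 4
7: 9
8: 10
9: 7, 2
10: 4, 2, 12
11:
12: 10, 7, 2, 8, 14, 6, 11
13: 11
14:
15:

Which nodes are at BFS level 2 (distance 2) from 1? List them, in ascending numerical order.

Level 0: 1
Level 1: 3, 4, 5, 9, 10, 12, 13, 15
Level 2: 2, 6, 7, 8, 11, 14

2, 6, 7, 8, 11, 14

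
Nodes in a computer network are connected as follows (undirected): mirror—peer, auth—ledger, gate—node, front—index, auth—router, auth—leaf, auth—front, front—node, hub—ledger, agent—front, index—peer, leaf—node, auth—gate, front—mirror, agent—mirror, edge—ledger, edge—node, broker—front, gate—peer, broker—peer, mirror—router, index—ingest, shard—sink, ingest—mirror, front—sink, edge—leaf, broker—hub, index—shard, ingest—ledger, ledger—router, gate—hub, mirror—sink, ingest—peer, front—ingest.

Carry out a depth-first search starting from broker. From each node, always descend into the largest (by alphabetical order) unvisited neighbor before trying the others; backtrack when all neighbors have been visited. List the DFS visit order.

broker -> peer -> mirror -> sink -> shard -> index -> ingest -> ledger -> router -> auth -> leaf -> node -> gate -> hub -> front -> agent -> edge

Visit broker
broker → peer
peer → mirror
mirror → sink
sink → shard
shard → index
index → ingest
ingest → ledger
ledger → router
router → auth
auth → leaf
leaf → node
node → gate
gate → hub
node → front
front → agent
node → edge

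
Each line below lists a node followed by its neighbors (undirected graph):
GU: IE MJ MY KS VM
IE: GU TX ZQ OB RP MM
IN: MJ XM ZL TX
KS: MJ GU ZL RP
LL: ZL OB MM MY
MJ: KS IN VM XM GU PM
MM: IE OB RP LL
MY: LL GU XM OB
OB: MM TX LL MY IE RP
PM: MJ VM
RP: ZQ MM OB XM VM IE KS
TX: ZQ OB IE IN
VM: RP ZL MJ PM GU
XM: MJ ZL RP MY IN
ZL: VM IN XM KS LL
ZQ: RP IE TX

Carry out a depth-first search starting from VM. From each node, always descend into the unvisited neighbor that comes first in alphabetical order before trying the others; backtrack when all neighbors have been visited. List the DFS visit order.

Visit VM
VM → GU
GU → IE
IE → MM
MM → LL
LL → MY
MY → OB
OB → RP
RP → KS
KS → MJ
MJ → IN
IN → TX
TX → ZQ
IN → XM
XM → ZL
MJ → PM

VM → GU → IE → MM → LL → MY → OB → RP → KS → MJ → IN → TX → ZQ → XM → ZL → PM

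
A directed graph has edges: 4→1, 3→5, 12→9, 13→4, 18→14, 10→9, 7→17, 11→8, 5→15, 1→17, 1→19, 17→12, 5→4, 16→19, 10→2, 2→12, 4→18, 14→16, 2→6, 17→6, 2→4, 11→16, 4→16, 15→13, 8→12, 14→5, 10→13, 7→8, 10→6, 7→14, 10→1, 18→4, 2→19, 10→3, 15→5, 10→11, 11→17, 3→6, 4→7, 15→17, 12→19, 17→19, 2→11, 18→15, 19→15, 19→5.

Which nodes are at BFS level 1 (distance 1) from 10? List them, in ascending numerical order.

Level 0: 10
Level 1: 1, 2, 3, 6, 9, 11, 13
Level 2: 4, 5, 8, 12, 16, 17, 19
Level 3: 7, 15, 18
Level 4: 14

1, 2, 3, 6, 9, 11, 13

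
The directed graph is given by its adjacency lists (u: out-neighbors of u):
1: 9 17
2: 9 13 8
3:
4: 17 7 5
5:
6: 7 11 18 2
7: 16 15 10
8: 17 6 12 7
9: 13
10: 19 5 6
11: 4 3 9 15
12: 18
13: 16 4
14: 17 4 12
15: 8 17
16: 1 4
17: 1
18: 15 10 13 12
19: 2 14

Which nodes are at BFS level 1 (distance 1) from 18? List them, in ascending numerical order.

10, 12, 13, 15

Level 0: 18
Level 1: 10, 12, 13, 15
Level 2: 4, 5, 6, 8, 16, 17, 19
Level 3: 1, 2, 7, 11, 14
Level 4: 3, 9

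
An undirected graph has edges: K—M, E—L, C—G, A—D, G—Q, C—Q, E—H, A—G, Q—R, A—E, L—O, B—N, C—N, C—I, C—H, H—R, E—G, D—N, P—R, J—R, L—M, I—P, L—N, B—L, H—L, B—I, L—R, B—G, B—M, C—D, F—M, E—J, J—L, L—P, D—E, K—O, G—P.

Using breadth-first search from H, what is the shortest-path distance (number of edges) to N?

Level 0: H
Level 1: C, E, L, R
Level 2: A, B, D, G, I, J, M, N, O, P, Q
Level 3: F, K
N first appears at level 2.

2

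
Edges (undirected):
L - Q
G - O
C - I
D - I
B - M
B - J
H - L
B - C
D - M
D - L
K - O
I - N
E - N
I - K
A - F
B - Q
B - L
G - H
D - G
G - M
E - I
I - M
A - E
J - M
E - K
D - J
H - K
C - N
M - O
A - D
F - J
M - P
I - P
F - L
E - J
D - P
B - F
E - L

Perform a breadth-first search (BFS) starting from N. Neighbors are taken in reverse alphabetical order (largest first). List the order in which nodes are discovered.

Visit N; enqueue I, E, C → queue [I, E, C]
Visit I; enqueue P, M, K, D → queue [E, C, P, M, K, D]
Visit E; enqueue L, J, A → queue [C, P, M, K, D, L, J, A]
Visit C; enqueue B → queue [P, M, K, D, L, J, A, B]
Visit P → queue [M, K, D, L, J, A, B]
Visit M; enqueue O, G → queue [K, D, L, J, A, B, O, G]
Visit K; enqueue H → queue [D, L, J, A, B, O, G, H]
Visit D → queue [L, J, A, B, O, G, H]
Visit L; enqueue Q, F → queue [J, A, B, O, G, H, Q, F]
Visit J → queue [A, B, O, G, H, Q, F]
Visit A → queue [B, O, G, H, Q, F]
Visit B → queue [O, G, H, Q, F]
Visit O → queue [G, H, Q, F]
Visit G → queue [H, Q, F]
Visit H → queue [Q, F]
Visit Q → queue [F]
Visit F → queue []

N → I → E → C → P → M → K → D → L → J → A → B → O → G → H → Q → F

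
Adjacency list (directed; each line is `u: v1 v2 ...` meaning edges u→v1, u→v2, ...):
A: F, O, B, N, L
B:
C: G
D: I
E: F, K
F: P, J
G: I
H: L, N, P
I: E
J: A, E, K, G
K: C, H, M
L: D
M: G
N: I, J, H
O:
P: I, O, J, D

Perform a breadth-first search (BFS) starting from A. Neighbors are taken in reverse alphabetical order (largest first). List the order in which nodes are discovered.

Visit A; enqueue O, N, L, F, B → queue [O, N, L, F, B]
Visit O → queue [N, L, F, B]
Visit N; enqueue J, I, H → queue [L, F, B, J, I, H]
Visit L; enqueue D → queue [F, B, J, I, H, D]
Visit F; enqueue P → queue [B, J, I, H, D, P]
Visit B → queue [J, I, H, D, P]
Visit J; enqueue K, G, E → queue [I, H, D, P, K, G, E]
Visit I → queue [H, D, P, K, G, E]
Visit H → queue [D, P, K, G, E]
Visit D → queue [P, K, G, E]
Visit P → queue [K, G, E]
Visit K; enqueue M, C → queue [G, E, M, C]
Visit G → queue [E, M, C]
Visit E → queue [M, C]
Visit M → queue [C]
Visit C → queue []

A, O, N, L, F, B, J, I, H, D, P, K, G, E, M, C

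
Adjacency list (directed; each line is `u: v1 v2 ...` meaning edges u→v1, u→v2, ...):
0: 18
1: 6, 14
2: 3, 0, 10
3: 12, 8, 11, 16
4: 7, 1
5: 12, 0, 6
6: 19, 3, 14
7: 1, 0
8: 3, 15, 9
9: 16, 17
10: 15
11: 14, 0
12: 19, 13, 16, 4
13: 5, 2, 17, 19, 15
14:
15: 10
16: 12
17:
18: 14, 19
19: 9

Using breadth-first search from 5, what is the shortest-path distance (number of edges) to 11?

3

Level 0: 5
Level 1: 0, 6, 12
Level 2: 3, 4, 13, 14, 16, 18, 19
Level 3: 1, 2, 7, 8, 9, 11, 15, 17
Level 4: 10
11 first appears at level 3.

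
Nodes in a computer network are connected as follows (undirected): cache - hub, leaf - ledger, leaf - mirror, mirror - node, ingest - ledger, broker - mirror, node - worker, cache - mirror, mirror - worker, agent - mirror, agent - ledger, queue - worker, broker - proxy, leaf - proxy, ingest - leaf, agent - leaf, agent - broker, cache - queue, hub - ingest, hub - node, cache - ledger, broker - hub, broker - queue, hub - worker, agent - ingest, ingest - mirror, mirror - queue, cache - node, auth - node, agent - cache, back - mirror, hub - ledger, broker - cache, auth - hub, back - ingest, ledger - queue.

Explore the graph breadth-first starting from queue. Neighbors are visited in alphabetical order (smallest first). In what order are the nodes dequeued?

queue broker cache ledger mirror worker agent hub proxy node ingest leaf back auth

Visit queue; enqueue broker, cache, ledger, mirror, worker → queue [broker, cache, ledger, mirror, worker]
Visit broker; enqueue agent, hub, proxy → queue [cache, ledger, mirror, worker, agent, hub, proxy]
Visit cache; enqueue node → queue [ledger, mirror, worker, agent, hub, proxy, node]
Visit ledger; enqueue ingest, leaf → queue [mirror, worker, agent, hub, proxy, node, ingest, leaf]
Visit mirror; enqueue back → queue [worker, agent, hub, proxy, node, ingest, leaf, back]
Visit worker → queue [agent, hub, proxy, node, ingest, leaf, back]
Visit agent → queue [hub, proxy, node, ingest, leaf, back]
Visit hub; enqueue auth → queue [proxy, node, ingest, leaf, back, auth]
Visit proxy → queue [node, ingest, leaf, back, auth]
Visit node → queue [ingest, leaf, back, auth]
Visit ingest → queue [leaf, back, auth]
Visit leaf → queue [back, auth]
Visit back → queue [auth]
Visit auth → queue []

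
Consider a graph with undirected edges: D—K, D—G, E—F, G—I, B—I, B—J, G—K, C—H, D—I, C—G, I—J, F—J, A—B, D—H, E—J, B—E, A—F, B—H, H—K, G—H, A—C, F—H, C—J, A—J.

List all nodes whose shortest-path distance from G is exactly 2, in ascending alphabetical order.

A, B, F, J

Level 0: G
Level 1: C, D, H, I, K
Level 2: A, B, F, J
Level 3: E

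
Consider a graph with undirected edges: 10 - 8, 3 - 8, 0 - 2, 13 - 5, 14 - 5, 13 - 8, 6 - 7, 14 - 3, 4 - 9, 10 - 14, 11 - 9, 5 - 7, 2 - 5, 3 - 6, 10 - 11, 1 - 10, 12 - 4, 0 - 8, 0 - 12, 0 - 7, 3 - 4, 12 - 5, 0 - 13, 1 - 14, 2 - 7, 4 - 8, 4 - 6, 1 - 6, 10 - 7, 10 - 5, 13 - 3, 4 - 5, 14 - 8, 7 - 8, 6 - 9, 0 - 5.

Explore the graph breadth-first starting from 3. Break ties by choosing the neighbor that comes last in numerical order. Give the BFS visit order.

3, 14, 13, 8, 6, 4, 10, 5, 1, 0, 7, 9, 12, 11, 2

Visit 3; enqueue 14, 13, 8, 6, 4 → queue [14, 13, 8, 6, 4]
Visit 14; enqueue 10, 5, 1 → queue [13, 8, 6, 4, 10, 5, 1]
Visit 13; enqueue 0 → queue [8, 6, 4, 10, 5, 1, 0]
Visit 8; enqueue 7 → queue [6, 4, 10, 5, 1, 0, 7]
Visit 6; enqueue 9 → queue [4, 10, 5, 1, 0, 7, 9]
Visit 4; enqueue 12 → queue [10, 5, 1, 0, 7, 9, 12]
Visit 10; enqueue 11 → queue [5, 1, 0, 7, 9, 12, 11]
Visit 5; enqueue 2 → queue [1, 0, 7, 9, 12, 11, 2]
Visit 1 → queue [0, 7, 9, 12, 11, 2]
Visit 0 → queue [7, 9, 12, 11, 2]
Visit 7 → queue [9, 12, 11, 2]
Visit 9 → queue [12, 11, 2]
Visit 12 → queue [11, 2]
Visit 11 → queue [2]
Visit 2 → queue []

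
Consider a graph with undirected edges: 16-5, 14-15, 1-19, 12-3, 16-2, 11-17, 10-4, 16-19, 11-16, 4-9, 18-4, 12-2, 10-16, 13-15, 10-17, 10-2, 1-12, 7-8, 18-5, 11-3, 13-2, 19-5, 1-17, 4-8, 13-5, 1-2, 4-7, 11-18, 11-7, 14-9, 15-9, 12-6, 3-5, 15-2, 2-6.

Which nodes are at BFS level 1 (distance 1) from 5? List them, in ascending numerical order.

3, 13, 16, 18, 19

Level 0: 5
Level 1: 3, 13, 16, 18, 19
Level 2: 1, 2, 4, 10, 11, 12, 15
Level 3: 6, 7, 8, 9, 14, 17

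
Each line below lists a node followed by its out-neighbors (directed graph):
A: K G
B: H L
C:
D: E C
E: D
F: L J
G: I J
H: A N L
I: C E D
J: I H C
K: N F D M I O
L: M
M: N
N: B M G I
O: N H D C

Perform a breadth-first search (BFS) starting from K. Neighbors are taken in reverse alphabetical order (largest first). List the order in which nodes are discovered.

K O N M I F D H C G B E L J A

Visit K; enqueue O, N, M, I, F, D → queue [O, N, M, I, F, D]
Visit O; enqueue H, C → queue [N, M, I, F, D, H, C]
Visit N; enqueue G, B → queue [M, I, F, D, H, C, G, B]
Visit M → queue [I, F, D, H, C, G, B]
Visit I; enqueue E → queue [F, D, H, C, G, B, E]
Visit F; enqueue L, J → queue [D, H, C, G, B, E, L, J]
Visit D → queue [H, C, G, B, E, L, J]
Visit H; enqueue A → queue [C, G, B, E, L, J, A]
Visit C → queue [G, B, E, L, J, A]
Visit G → queue [B, E, L, J, A]
Visit B → queue [E, L, J, A]
Visit E → queue [L, J, A]
Visit L → queue [J, A]
Visit J → queue [A]
Visit A → queue []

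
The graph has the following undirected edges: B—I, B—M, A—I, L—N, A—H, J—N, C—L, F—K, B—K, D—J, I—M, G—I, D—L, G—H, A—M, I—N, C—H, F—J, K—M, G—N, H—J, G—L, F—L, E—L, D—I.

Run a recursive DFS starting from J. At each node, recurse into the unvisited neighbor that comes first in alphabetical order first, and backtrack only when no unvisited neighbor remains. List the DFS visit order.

Visit J
J → D
D → I
I → A
A → H
H → C
C → L
L → E
L → F
F → K
K → B
B → M
L → G
G → N

J -> D -> I -> A -> H -> C -> L -> E -> F -> K -> B -> M -> G -> N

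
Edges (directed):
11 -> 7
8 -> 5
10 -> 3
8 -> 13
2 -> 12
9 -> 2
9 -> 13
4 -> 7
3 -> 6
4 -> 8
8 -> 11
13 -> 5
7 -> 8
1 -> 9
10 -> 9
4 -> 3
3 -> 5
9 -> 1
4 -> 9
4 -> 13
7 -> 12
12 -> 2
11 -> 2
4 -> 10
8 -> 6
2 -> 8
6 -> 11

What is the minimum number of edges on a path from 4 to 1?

Level 0: 4
Level 1: 3, 7, 8, 9, 10, 13
Level 2: 1, 2, 5, 6, 11, 12
1 first appears at level 2.

2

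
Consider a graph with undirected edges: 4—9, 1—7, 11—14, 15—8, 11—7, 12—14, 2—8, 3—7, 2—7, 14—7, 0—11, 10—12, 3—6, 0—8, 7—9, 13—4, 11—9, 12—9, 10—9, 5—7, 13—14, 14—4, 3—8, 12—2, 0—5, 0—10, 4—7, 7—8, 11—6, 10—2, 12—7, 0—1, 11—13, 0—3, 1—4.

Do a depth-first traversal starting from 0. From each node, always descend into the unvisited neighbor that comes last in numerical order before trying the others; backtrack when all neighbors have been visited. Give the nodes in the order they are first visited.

0 → 11 → 14 → 13 → 4 → 9 → 12 → 10 → 2 → 8 → 15 → 7 → 5 → 3 → 6 → 1

Visit 0
0 → 11
11 → 14
14 → 13
13 → 4
4 → 9
9 → 12
12 → 10
10 → 2
2 → 8
8 → 15
8 → 7
7 → 5
7 → 3
3 → 6
7 → 1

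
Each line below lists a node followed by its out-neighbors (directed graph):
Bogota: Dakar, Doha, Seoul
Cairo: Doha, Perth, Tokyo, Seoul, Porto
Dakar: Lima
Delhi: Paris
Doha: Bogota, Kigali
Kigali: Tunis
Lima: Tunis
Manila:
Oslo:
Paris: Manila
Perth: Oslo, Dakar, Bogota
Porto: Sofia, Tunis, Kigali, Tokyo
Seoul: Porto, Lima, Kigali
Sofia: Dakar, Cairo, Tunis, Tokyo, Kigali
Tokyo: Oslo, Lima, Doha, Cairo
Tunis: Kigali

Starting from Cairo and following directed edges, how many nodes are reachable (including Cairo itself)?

13

BFS from Cairo visits: Cairo, Doha, Perth, Tokyo, Seoul, Porto, Bogota, Kigali, Oslo, Dakar, Lima, Sofia, Tunis
Reachable nodes: 13 of 16 total.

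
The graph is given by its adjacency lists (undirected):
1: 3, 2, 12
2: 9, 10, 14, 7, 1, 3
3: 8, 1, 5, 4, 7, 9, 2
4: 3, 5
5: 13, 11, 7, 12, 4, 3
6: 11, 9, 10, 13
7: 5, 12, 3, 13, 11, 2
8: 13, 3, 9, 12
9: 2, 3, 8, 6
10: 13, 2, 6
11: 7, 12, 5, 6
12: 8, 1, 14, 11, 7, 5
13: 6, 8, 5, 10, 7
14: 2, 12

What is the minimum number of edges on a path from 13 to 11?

2

Level 0: 13
Level 1: 5, 6, 7, 8, 10
Level 2: 2, 3, 4, 9, 11, 12
Level 3: 1, 14
11 first appears at level 2.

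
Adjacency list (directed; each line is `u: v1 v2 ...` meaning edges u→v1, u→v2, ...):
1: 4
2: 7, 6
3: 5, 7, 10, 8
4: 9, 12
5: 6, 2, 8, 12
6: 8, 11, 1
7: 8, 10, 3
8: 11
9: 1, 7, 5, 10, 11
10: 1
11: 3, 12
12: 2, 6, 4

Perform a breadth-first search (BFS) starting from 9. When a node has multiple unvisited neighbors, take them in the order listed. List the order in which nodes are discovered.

9 -> 1 -> 7 -> 5 -> 10 -> 11 -> 4 -> 8 -> 3 -> 6 -> 2 -> 12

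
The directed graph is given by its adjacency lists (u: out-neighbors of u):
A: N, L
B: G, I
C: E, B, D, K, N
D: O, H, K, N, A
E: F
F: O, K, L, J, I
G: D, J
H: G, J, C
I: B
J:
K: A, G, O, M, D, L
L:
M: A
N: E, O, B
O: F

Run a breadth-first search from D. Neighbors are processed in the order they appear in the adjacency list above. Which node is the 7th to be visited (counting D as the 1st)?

F

Visit D; enqueue O, H, K, N, A → queue [O, H, K, N, A]
Visit O; enqueue F → queue [H, K, N, A, F]
Visit H; enqueue G, J, C → queue [K, N, A, F, G, J, C]
Visit K; enqueue M, L → queue [N, A, F, G, J, C, M, L]
Visit N; enqueue E, B → queue [A, F, G, J, C, M, L, E, B]
Visit A → queue [F, G, J, C, M, L, E, B]
Visit F; enqueue I → queue [G, J, C, M, L, E, B, I]
Visit G → queue [J, C, M, L, E, B, I]
Visit J → queue [C, M, L, E, B, I]
Visit C → queue [M, L, E, B, I]
Visit M → queue [L, E, B, I]
Visit L → queue [E, B, I]
Visit E → queue [B, I]
Visit B → queue [I]
Visit I → queue []

Visit order: D, O, H, K, N, A, F, G, J, C, M, L, E, B, I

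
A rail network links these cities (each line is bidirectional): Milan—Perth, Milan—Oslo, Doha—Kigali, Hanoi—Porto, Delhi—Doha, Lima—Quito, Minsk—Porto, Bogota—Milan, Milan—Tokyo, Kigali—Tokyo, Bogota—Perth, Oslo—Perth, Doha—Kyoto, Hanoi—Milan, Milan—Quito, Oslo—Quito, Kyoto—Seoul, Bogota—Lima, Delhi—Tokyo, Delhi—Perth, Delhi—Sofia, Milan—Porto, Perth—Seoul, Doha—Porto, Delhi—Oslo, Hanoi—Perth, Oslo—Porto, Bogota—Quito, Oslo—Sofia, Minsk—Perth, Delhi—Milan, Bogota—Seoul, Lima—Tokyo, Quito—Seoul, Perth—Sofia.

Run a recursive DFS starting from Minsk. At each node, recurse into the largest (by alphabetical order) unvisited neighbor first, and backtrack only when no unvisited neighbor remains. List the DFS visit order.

Visit Minsk
Minsk → Porto
Porto → Oslo
Oslo → Sofia
Sofia → Perth
Perth → Seoul
Seoul → Quito
Quito → Milan
Milan → Tokyo
Tokyo → Lima
Lima → Bogota
Tokyo → Kigali
Kigali → Doha
Doha → Kyoto
Doha → Delhi
Milan → Hanoi

Minsk, Porto, Oslo, Sofia, Perth, Seoul, Quito, Milan, Tokyo, Lima, Bogota, Kigali, Doha, Kyoto, Delhi, Hanoi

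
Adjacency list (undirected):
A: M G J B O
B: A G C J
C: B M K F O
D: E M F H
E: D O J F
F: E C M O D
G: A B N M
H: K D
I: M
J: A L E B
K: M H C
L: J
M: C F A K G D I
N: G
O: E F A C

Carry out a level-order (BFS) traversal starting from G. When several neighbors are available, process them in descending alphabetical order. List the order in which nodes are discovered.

Visit G; enqueue N, M, B, A → queue [N, M, B, A]
Visit N → queue [M, B, A]
Visit M; enqueue K, I, F, D, C → queue [B, A, K, I, F, D, C]
Visit B; enqueue J → queue [A, K, I, F, D, C, J]
Visit A; enqueue O → queue [K, I, F, D, C, J, O]
Visit K; enqueue H → queue [I, F, D, C, J, O, H]
Visit I → queue [F, D, C, J, O, H]
Visit F; enqueue E → queue [D, C, J, O, H, E]
Visit D → queue [C, J, O, H, E]
Visit C → queue [J, O, H, E]
Visit J; enqueue L → queue [O, H, E, L]
Visit O → queue [H, E, L]
Visit H → queue [E, L]
Visit E → queue [L]
Visit L → queue []

G N M B A K I F D C J O H E L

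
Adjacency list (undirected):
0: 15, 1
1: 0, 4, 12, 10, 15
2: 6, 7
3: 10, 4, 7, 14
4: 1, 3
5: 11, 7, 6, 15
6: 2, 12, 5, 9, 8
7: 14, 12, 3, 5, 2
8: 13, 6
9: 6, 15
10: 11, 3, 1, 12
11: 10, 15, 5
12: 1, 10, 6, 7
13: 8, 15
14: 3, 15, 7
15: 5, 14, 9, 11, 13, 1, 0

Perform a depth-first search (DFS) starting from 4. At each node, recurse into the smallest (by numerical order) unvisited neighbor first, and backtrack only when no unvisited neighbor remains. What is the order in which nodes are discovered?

Visit 4
4 → 1
1 → 0
0 → 15
15 → 5
5 → 6
6 → 2
2 → 7
7 → 3
3 → 10
10 → 11
10 → 12
3 → 14
6 → 8
8 → 13
6 → 9

4, 1, 0, 15, 5, 6, 2, 7, 3, 10, 11, 12, 14, 8, 13, 9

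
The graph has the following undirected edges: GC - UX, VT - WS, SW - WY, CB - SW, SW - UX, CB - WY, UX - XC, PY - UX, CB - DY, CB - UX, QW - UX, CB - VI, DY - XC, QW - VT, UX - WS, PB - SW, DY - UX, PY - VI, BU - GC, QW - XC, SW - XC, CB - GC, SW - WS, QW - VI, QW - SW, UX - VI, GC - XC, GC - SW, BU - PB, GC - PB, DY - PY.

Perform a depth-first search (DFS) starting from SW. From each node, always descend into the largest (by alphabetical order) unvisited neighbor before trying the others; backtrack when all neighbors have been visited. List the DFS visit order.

Visit SW
SW → XC
XC → UX
UX → WS
WS → VT
VT → QW
QW → VI
VI → PY
PY → DY
DY → CB
CB → WY
CB → GC
GC → PB
PB → BU

SW, XC, UX, WS, VT, QW, VI, PY, DY, CB, WY, GC, PB, BU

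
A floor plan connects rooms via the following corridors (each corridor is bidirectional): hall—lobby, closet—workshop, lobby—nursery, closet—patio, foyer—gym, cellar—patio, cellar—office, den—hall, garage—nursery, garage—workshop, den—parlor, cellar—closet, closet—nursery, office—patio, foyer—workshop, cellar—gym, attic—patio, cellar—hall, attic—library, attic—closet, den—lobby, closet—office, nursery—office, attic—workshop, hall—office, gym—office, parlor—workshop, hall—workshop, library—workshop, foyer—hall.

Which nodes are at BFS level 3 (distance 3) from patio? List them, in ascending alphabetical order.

den, foyer, garage, lobby, parlor

Level 0: patio
Level 1: attic, cellar, closet, office
Level 2: gym, hall, library, nursery, workshop
Level 3: den, foyer, garage, lobby, parlor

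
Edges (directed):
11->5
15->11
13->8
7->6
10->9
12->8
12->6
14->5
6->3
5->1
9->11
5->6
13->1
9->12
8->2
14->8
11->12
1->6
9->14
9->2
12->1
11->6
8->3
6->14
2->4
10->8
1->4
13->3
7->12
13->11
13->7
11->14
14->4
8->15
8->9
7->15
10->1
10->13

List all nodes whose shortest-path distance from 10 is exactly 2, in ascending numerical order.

Level 0: 10
Level 1: 1, 8, 9, 13
Level 2: 2, 3, 4, 6, 7, 11, 12, 14, 15
Level 3: 5

2, 3, 4, 6, 7, 11, 12, 14, 15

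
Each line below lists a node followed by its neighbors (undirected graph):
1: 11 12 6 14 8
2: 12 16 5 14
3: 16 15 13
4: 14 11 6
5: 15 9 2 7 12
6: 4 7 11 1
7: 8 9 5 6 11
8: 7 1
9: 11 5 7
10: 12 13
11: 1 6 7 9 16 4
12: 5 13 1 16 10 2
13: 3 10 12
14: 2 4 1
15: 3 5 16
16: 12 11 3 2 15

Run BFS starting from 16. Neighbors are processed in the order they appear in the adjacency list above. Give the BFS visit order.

Visit 16; enqueue 12, 11, 3, 2, 15 → queue [12, 11, 3, 2, 15]
Visit 12; enqueue 5, 13, 1, 10 → queue [11, 3, 2, 15, 5, 13, 1, 10]
Visit 11; enqueue 6, 7, 9, 4 → queue [3, 2, 15, 5, 13, 1, 10, 6, 7, 9, 4]
Visit 3 → queue [2, 15, 5, 13, 1, 10, 6, 7, 9, 4]
Visit 2; enqueue 14 → queue [15, 5, 13, 1, 10, 6, 7, 9, 4, 14]
Visit 15 → queue [5, 13, 1, 10, 6, 7, 9, 4, 14]
Visit 5 → queue [13, 1, 10, 6, 7, 9, 4, 14]
Visit 13 → queue [1, 10, 6, 7, 9, 4, 14]
Visit 1; enqueue 8 → queue [10, 6, 7, 9, 4, 14, 8]
Visit 10 → queue [6, 7, 9, 4, 14, 8]
Visit 6 → queue [7, 9, 4, 14, 8]
Visit 7 → queue [9, 4, 14, 8]
Visit 9 → queue [4, 14, 8]
Visit 4 → queue [14, 8]
Visit 14 → queue [8]
Visit 8 → queue []

16 12 11 3 2 15 5 13 1 10 6 7 9 4 14 8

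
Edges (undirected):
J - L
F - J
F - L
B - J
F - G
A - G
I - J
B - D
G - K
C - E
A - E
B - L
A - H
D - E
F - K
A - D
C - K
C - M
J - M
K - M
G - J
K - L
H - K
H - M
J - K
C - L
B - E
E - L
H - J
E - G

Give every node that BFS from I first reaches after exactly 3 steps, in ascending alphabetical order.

A, C, D, E

Level 0: I
Level 1: J
Level 2: B, F, G, H, K, L, M
Level 3: A, C, D, E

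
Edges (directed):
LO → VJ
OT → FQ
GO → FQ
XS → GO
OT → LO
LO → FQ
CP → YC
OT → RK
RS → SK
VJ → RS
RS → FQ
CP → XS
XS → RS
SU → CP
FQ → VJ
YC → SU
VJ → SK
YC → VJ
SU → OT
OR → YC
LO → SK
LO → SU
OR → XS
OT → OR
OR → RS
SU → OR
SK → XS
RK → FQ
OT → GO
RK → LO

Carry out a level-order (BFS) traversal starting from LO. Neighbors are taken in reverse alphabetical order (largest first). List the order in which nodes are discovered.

Visit LO; enqueue VJ, SU, SK, FQ → queue [VJ, SU, SK, FQ]
Visit VJ; enqueue RS → queue [SU, SK, FQ, RS]
Visit SU; enqueue OT, OR, CP → queue [SK, FQ, RS, OT, OR, CP]
Visit SK; enqueue XS → queue [FQ, RS, OT, OR, CP, XS]
Visit FQ → queue [RS, OT, OR, CP, XS]
Visit RS → queue [OT, OR, CP, XS]
Visit OT; enqueue RK, GO → queue [OR, CP, XS, RK, GO]
Visit OR; enqueue YC → queue [CP, XS, RK, GO, YC]
Visit CP → queue [XS, RK, GO, YC]
Visit XS → queue [RK, GO, YC]
Visit RK → queue [GO, YC]
Visit GO → queue [YC]
Visit YC → queue []

LO VJ SU SK FQ RS OT OR CP XS RK GO YC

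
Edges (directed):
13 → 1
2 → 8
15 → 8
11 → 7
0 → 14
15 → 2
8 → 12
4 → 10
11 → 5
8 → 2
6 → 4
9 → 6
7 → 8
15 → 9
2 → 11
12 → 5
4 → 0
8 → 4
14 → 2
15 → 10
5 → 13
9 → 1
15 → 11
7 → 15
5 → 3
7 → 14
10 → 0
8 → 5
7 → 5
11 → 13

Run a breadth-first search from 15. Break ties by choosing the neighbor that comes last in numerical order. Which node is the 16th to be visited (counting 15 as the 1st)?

3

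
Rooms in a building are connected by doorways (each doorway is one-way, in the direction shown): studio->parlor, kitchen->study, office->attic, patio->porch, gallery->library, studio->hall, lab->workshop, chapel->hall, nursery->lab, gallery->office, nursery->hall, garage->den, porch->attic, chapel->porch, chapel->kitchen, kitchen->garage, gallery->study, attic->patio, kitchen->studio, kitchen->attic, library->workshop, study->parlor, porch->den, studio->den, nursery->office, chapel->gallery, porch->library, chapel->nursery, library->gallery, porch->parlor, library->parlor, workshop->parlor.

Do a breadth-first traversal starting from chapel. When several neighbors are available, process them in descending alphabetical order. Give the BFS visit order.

Visit chapel; enqueue porch, nursery, kitchen, hall, gallery → queue [porch, nursery, kitchen, hall, gallery]
Visit porch; enqueue parlor, library, den, attic → queue [nursery, kitchen, hall, gallery, parlor, library, den, attic]
Visit nursery; enqueue office, lab → queue [kitchen, hall, gallery, parlor, library, den, attic, office, lab]
Visit kitchen; enqueue study, studio, garage → queue [hall, gallery, parlor, library, den, attic, office, lab, study, studio, garage]
Visit hall → queue [gallery, parlor, library, den, attic, office, lab, study, studio, garage]
Visit gallery → queue [parlor, library, den, attic, office, lab, study, studio, garage]
Visit parlor → queue [library, den, attic, office, lab, study, studio, garage]
Visit library; enqueue workshop → queue [den, attic, office, lab, study, studio, garage, workshop]
Visit den → queue [attic, office, lab, study, studio, garage, workshop]
Visit attic; enqueue patio → queue [office, lab, study, studio, garage, workshop, patio]
Visit office → queue [lab, study, studio, garage, workshop, patio]
Visit lab → queue [study, studio, garage, workshop, patio]
Visit study → queue [studio, garage, workshop, patio]
Visit studio → queue [garage, workshop, patio]
Visit garage → queue [workshop, patio]
Visit workshop → queue [patio]
Visit patio → queue []

chapel -> porch -> nursery -> kitchen -> hall -> gallery -> parlor -> library -> den -> attic -> office -> lab -> study -> studio -> garage -> workshop -> patio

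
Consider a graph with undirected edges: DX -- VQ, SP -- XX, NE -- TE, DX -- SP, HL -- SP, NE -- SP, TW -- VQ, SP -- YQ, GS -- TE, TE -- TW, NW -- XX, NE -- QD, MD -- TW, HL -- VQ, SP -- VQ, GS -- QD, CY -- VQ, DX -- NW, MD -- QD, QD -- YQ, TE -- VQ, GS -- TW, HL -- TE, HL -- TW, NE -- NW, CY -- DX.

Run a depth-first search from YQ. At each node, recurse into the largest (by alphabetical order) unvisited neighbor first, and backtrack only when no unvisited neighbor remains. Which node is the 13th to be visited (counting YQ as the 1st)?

Visit YQ
YQ → SP
SP → XX
XX → NW
NW → NE
NE → TE
TE → VQ
VQ → TW
TW → MD
MD → QD
QD → GS
TW → HL
VQ → DX
DX → CY

Visit order: YQ, SP, XX, NW, NE, TE, VQ, TW, MD, QD, GS, HL, DX, CY

DX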